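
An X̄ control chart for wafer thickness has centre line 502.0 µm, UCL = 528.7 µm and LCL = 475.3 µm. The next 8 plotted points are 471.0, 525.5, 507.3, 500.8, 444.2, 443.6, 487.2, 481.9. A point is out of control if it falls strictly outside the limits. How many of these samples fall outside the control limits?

Compare each point to [475.3, 528.7]: sample 1 = 471.0 < LCL; sample 5 = 444.2 < LCL; sample 6 = 443.6 < LCL.

3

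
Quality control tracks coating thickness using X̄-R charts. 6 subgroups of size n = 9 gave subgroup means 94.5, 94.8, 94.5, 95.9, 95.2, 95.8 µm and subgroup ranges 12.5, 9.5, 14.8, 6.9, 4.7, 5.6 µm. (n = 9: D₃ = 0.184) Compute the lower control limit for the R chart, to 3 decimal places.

R̄ = (12.5 + 9.5 + 14.8 + 6.9 + 4.7 + 5.6) / 6 = 54.0000 / 6 = 9.0000
LCL_R = D₃·R̄ = 0.184 × 9.0000 = 1.6560

1.656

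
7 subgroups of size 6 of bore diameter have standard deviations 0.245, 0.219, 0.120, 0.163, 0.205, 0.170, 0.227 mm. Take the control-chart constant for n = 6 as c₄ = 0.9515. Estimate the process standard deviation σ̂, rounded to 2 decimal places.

s̄ = (0.245 + 0.219 + 0.120 + 0.163 + 0.205 + 0.170 + 0.227) / 7 = 0.1927
σ̂ = s̄ / c₄ = 0.1927 / 0.9515 = 0.2025

0.20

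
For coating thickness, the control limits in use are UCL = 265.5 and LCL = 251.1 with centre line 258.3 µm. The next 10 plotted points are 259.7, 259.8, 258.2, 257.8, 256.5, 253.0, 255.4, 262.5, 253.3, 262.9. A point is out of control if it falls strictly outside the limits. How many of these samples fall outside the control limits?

All 10 points lie within [251.1, 265.5].

0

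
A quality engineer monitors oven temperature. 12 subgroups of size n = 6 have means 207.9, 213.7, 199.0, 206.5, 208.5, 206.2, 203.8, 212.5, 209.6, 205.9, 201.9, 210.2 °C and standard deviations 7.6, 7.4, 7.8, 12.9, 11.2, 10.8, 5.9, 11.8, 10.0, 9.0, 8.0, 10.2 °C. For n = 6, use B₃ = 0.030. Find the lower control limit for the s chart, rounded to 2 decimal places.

s̄ = (7.6 + 7.4 + 7.8 + 12.9 + 11.2 + 10.8 + 5.9 + 11.8 + 10.0 + 9.0 + 8.0 + 10.2) / 12 = 9.3833
LCL_s = B₃·s̄ = 0.030 × 9.3833 = 0.2815

0.28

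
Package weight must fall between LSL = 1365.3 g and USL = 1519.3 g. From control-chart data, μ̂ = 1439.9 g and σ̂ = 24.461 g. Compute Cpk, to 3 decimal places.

Cpu = (USL − μ̂) / (3σ̂) = (1519.3 − 1439.9) / (3 × 24.461) = 1.0820; Cpl = (μ̂ − LSL) / (3σ̂) = (1439.9 − 1365.3) / (3 × 24.461) = 1.0166; Cpk = min(Cpu, Cpl) = 1.0166

1.017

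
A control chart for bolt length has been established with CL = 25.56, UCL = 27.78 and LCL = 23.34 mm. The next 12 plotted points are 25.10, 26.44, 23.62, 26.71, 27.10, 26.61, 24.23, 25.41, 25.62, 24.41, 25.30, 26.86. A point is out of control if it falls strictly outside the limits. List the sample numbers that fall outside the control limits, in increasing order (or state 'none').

none

All 12 points lie within [23.34, 27.78].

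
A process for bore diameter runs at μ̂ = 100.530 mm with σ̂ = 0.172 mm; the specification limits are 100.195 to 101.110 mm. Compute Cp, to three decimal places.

0.887

Cp = (USL − LSL) / (6σ̂) = (101.110 − 100.195) / (6 × 0.172) = 0.9150 / 1.0320 = 0.8866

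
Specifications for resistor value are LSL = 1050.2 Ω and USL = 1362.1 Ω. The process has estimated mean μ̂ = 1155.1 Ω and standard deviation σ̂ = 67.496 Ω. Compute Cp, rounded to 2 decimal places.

0.77

Cp = (USL − LSL) / (6σ̂) = (1362.1 − 1050.2) / (6 × 67.496) = 311.9000 / 404.9760 = 0.7702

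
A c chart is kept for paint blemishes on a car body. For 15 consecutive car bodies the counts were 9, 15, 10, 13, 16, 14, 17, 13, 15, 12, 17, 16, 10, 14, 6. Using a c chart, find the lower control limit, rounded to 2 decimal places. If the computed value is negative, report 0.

c̄ = (9 + 15 + 10 + 13 + 16 + 14 + 17 + 13 + 15 + 12 + 17 + 16 + 10 + 14 + 6) / 15 = 197 / 15 = 13.1333
LCL = c̄ − 3√c̄ = 13.1333 − 3 × 3.6240 = 2.2614

2.26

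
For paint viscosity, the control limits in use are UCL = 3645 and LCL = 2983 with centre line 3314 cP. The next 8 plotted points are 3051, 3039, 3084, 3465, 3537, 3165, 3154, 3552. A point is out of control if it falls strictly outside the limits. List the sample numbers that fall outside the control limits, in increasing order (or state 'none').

All 8 points lie within [2983, 3645].

none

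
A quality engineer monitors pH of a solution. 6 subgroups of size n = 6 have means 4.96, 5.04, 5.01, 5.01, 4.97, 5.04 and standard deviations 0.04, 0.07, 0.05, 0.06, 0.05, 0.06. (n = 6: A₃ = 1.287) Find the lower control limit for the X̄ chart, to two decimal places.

4.93

X̄̄ = (4.96 + 5.04 + 5.01 + 5.01 + 4.97 + 5.04) / 6 = 5.0050
s̄ = (0.04 + 0.07 + 0.05 + 0.06 + 0.05 + 0.06) / 6 = 0.0550
LCL = X̄̄ − A₃·s̄ = 5.0050 − 1.287 × 0.0550 = 4.9342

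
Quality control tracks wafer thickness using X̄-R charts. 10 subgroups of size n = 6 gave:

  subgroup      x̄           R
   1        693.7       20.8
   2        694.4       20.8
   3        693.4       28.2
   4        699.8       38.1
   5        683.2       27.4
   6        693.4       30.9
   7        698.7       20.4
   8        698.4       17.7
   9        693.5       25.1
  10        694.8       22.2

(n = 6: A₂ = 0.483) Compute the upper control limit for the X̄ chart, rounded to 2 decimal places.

706.48

X̄̄ = (693.7 + 694.4 + 693.4 + 699.8 + 683.2 + 693.4 + 698.7 + 698.4 + 693.5 + 694.8) / 10 = 6943.3000 / 10 = 694.3300
R̄ = (20.8 + 20.8 + 28.2 + 38.1 + 27.4 + 30.9 + 20.4 + 17.7 + 25.1 + 22.2) / 10 = 251.6000 / 10 = 25.1600
UCL = X̄̄ + A₂·R̄ = 694.3300 + 0.483 × 25.1600 = 706.4823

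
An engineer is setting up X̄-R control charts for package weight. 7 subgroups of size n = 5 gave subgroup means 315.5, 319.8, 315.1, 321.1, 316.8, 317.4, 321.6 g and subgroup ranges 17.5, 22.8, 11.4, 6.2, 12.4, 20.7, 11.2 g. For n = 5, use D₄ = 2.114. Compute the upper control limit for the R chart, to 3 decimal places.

30.864

R̄ = (17.5 + 22.8 + 11.4 + 6.2 + 12.4 + 20.7 + 11.2) / 7 = 102.2000 / 7 = 14.6000
UCL_R = D₄·R̄ = 2.114 × 14.6000 = 30.8644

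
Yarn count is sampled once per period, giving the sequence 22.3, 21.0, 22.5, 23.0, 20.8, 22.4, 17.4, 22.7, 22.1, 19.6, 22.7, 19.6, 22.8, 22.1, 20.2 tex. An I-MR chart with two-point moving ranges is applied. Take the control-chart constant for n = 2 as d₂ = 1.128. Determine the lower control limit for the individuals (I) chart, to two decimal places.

X̄ = (22.3 + 21.0 + 22.5 + 23.0 + 20.8 + 22.4 + 17.4 + 22.7 + 22.1 + 19.6 + 22.7 + 19.6 + 22.8 + 22.1 + 20.2) / 15 = 21.4133
Moving ranges: 1.3, 1.5, 0.5, 2.2, 1.6, 5.0, 5.3, 0.6, 2.5, 3.1, 3.1, 3.2, 0.7, 1.9; M̄R̄ = 32.5000 / 14 = 2.3214
LCL = X̄ − 3·M̄R̄/d₂ = 21.4133 − 3 × 2.3214 / 1.128 = 15.2393

15.24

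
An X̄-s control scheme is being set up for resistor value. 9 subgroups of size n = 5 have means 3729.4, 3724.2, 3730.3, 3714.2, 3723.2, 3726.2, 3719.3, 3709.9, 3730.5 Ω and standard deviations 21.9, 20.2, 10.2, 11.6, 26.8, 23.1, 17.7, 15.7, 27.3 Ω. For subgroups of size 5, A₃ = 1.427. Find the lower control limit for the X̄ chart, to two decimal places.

3695.35

X̄̄ = (3729.4 + 3724.2 + 3730.3 + 3714.2 + 3723.2 + 3726.2 + 3719.3 + 3709.9 + 3730.5) / 9 = 3723.0222
s̄ = (21.9 + 20.2 + 10.2 + 11.6 + 26.8 + 23.1 + 17.7 + 15.7 + 27.3) / 9 = 19.3889
LCL = X̄̄ − A₃·s̄ = 3723.0222 − 1.427 × 19.3889 = 3695.3543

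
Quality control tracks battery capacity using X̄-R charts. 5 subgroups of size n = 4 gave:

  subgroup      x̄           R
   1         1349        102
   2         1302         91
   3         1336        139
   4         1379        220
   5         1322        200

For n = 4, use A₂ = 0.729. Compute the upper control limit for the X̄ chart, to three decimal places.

1447.242

X̄̄ = (1349 + 1302 + 1336 + 1379 + 1322) / 5 = 6688.0000 / 5 = 1337.6000
R̄ = (102 + 91 + 139 + 220 + 200) / 5 = 752.0000 / 5 = 150.4000
UCL = X̄̄ + A₂·R̄ = 1337.6000 + 0.729 × 150.4000 = 1447.2416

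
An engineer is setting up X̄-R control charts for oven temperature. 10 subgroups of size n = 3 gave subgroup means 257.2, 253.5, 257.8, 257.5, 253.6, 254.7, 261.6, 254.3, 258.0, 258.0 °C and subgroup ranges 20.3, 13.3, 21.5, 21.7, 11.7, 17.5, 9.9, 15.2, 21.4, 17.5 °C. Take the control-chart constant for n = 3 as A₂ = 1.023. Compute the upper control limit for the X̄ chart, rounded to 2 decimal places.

274.01

X̄̄ = (257.2 + 253.5 + 257.8 + 257.5 + 253.6 + 254.7 + 261.6 + 254.3 + 258.0 + 258.0) / 10 = 2566.2000 / 10 = 256.6200
R̄ = (20.3 + 13.3 + 21.5 + 21.7 + 11.7 + 17.5 + 9.9 + 15.2 + 21.4 + 17.5) / 10 = 170.0000 / 10 = 17.0000
UCL = X̄̄ + A₂·R̄ = 256.6200 + 1.023 × 17.0000 = 274.0110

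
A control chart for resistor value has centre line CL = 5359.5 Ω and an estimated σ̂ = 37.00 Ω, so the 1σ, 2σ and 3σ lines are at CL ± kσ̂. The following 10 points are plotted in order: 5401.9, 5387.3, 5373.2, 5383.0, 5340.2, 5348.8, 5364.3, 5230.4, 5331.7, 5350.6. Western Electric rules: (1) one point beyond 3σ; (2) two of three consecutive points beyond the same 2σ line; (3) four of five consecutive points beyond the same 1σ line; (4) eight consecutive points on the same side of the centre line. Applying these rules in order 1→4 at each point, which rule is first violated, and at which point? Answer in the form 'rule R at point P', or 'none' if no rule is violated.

Zone of each point (C = within 1σ̂, B = 1σ̂–2σ̂, A = 2σ̂–3σ̂, * = beyond 3σ̂; sign = side of CL): 1:+B, 2:+C, 3:+C, 4:+C, 5:-C, 6:-C, 7:+C, 8:-*, 9:-C, 10:-C
Rule 1 (one point beyond the 3σ limits) is satisfied at point 8.

rule 1 at point 8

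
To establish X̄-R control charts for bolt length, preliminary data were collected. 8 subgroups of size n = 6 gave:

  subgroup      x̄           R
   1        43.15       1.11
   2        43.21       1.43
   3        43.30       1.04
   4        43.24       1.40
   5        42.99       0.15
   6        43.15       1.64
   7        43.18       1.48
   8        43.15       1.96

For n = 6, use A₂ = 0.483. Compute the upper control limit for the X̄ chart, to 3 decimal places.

43.788

X̄̄ = (43.15 + 43.21 + 43.30 + 43.24 + 42.99 + 43.15 + 43.18 + 43.15) / 8 = 345.3700 / 8 = 43.1713
R̄ = (1.11 + 1.43 + 1.04 + 1.40 + 0.15 + 1.64 + 1.48 + 1.96) / 8 = 10.2100 / 8 = 1.2762
UCL = X̄̄ + A₂·R̄ = 43.1713 + 0.483 × 1.2762 = 43.7877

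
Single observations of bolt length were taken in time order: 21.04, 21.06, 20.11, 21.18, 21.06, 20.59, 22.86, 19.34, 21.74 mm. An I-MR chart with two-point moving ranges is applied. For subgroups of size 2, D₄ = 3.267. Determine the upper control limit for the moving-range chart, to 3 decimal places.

4.419

Moving ranges: 0.02, 0.95, 1.07, 0.12, 0.47, 2.27, 3.52, 2.40; M̄R̄ = 10.8200 / 8 = 1.3525
UCL_MR = D₄·M̄R̄ = 3.267 × 1.3525 = 4.4186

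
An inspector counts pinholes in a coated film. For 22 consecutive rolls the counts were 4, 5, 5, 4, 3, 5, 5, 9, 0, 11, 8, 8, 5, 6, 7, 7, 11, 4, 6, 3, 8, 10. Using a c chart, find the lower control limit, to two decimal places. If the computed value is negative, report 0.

c̄ = (4 + 5 + 5 + 4 + 3 + 5 + 5 + 9 + 0 + 11 + 8 + 8 + 5 + 6 + 7 + 7 + 11 + 4 + 6 + 3 + 8 + 10) / 22 = 134 / 22 = 6.0909
LCL = c̄ − 3√c̄ = 6.0909 − 3 × 2.4680 = -1.3130 → 0 (cannot be negative)

0.00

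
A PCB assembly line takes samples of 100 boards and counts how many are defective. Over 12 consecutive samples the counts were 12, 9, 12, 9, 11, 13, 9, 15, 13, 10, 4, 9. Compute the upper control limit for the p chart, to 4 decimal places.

p̄ = Σdᵢ / (k·n) = 126 / (12 × 100) = 0.10500
UCL = p̄ + 3·√(p̄(1−p̄)/n) = 0.10500 + 3 × √(0.10500×0.89500/100) = 0.10500 + 3 × 0.03066 = 0.19697

0.1970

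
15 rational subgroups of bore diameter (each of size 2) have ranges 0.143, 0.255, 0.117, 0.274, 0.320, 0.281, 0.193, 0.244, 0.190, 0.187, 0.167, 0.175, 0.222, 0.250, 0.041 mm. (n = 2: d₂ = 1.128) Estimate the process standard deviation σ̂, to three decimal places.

R̄ = (0.143 + 0.255 + 0.117 + 0.274 + 0.320 + 0.281 + 0.193 + 0.244 + 0.190 + 0.187 + 0.167 + 0.175 + 0.222 + 0.250 + 0.041) / 15 = 0.2039
σ̂ = R̄ / d₂ = 0.2039 / 1.128 = 0.1808

0.181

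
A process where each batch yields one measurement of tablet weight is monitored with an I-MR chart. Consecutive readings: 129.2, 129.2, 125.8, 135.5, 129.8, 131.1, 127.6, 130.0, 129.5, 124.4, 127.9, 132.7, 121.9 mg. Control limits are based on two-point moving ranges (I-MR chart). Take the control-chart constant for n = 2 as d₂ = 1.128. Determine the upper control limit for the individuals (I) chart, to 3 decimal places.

X̄ = (129.2 + 129.2 + 125.8 + 135.5 + 129.8 + 131.1 + 127.6 + 130.0 + 129.5 + 124.4 + 127.9 + 132.7 + 121.9) / 13 = 128.8154
Moving ranges: 0.0, 3.4, 9.7, 5.7, 1.3, 3.5, 2.4, 0.5, 5.1, 3.5, 4.8, 10.8; M̄R̄ = 50.7000 / 12 = 4.2250
UCL = X̄ + 3·M̄R̄/d₂ = 128.8154 + 3 × 4.2250 / 1.128 = 140.0521

140.052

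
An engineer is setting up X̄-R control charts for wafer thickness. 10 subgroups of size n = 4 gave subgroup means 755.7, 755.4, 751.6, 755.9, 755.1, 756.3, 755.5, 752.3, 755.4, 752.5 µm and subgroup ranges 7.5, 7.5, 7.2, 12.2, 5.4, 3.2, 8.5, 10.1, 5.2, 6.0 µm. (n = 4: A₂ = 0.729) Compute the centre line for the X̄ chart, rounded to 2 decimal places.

X̄̄ = (755.7 + 755.4 + 751.6 + 755.9 + 755.1 + 756.3 + 755.5 + 752.3 + 755.4 + 752.5) / 10 = 7545.7000 / 10 = 754.5700
CL = X̄̄ = 754.5700

754.57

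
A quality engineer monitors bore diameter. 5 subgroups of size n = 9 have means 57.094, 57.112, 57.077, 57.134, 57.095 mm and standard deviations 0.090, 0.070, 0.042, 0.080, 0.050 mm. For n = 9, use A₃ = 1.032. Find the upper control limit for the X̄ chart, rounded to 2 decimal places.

57.17

X̄̄ = (57.094 + 57.112 + 57.077 + 57.134 + 57.095) / 5 = 57.1024
s̄ = (0.090 + 0.070 + 0.042 + 0.080 + 0.050) / 5 = 0.0664
UCL = X̄̄ + A₃·s̄ = 57.1024 + 1.032 × 0.0664 = 57.1709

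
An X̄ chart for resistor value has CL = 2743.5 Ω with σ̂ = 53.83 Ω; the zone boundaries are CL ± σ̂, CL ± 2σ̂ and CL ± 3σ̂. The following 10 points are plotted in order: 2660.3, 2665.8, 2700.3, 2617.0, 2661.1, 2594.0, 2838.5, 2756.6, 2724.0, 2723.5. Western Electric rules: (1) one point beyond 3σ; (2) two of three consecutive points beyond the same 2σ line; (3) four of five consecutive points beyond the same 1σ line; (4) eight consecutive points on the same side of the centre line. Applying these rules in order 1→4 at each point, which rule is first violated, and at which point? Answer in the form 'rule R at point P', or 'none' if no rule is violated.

Zone of each point (C = within 1σ̂, B = 1σ̂–2σ̂, A = 2σ̂–3σ̂, * = beyond 3σ̂; sign = side of CL): 1:-B, 2:-B, 3:-C, 4:-A, 5:-B, 6:-A, 7:+B, 8:+C, 9:-C, 10:-C
Rule 3 (four of five consecutive points beyond the same 1σ limit) is satisfied at point 5.

rule 3 at point 5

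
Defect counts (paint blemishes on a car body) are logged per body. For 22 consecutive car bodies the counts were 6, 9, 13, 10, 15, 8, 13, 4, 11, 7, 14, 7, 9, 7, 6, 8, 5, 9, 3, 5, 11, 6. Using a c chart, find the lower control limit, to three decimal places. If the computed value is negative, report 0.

0.000

c̄ = (6 + 9 + 13 + 10 + 15 + 8 + 13 + 4 + 11 + 7 + 14 + 7 + 9 + 7 + 6 + 8 + 5 + 9 + 3 + 5 + 11 + 6) / 22 = 186 / 22 = 8.4545
LCL = c̄ − 3√c̄ = 8.4545 − 3 × 2.9077 = -0.2685 → 0 (cannot be negative)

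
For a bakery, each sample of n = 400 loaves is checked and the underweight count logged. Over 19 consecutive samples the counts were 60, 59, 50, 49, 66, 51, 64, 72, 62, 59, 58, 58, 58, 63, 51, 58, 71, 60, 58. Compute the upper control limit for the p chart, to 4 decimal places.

0.2016

p̄ = Σdᵢ / (k·n) = 1127 / (19 × 400) = 0.14829
UCL = p̄ + 3·√(p̄(1−p̄)/n) = 0.14829 + 3 × √(0.14829×0.85171/400) = 0.14829 + 3 × 0.01777 = 0.20160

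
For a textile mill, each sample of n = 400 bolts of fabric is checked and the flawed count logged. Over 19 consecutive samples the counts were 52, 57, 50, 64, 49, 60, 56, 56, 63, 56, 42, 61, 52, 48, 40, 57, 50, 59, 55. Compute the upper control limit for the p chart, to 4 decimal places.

0.1864

p̄ = Σdᵢ / (k·n) = 1027 / (19 × 400) = 0.13513
UCL = p̄ + 3·√(p̄(1−p̄)/n) = 0.13513 + 3 × √(0.13513×0.86487/400) = 0.13513 + 3 × 0.01709 = 0.18641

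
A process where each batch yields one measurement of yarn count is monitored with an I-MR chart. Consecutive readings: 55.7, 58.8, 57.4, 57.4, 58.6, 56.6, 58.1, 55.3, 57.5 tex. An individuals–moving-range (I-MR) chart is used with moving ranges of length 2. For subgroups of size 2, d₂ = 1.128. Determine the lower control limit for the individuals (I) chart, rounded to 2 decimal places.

X̄ = (55.7 + 58.8 + 57.4 + 57.4 + 58.6 + 56.6 + 58.1 + 55.3 + 57.5) / 9 = 57.2667
Moving ranges: 3.1, 1.4, 0.0, 1.2, 2.0, 1.5, 2.8, 2.2; M̄R̄ = 14.2000 / 8 = 1.7750
LCL = X̄ − 3·M̄R̄/d₂ = 57.2667 − 3 × 1.7750 / 1.128 = 52.5459

52.55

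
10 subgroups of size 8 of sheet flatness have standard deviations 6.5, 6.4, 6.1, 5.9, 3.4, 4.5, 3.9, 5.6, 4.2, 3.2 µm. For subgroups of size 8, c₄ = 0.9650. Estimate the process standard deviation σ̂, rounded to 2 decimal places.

5.15

s̄ = (6.5 + 6.4 + 6.1 + 5.9 + 3.4 + 4.5 + 3.9 + 5.6 + 4.2 + 3.2) / 10 = 4.9700
σ̂ = s̄ / c₄ = 4.9700 / 0.9650 = 5.1503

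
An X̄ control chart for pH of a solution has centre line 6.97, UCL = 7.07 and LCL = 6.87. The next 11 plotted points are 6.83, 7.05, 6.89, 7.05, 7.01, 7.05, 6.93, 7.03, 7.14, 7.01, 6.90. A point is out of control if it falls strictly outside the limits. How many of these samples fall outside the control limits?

Compare each point to [6.87, 7.07]: sample 1 = 6.83 < LCL; sample 9 = 7.14 > UCL.

2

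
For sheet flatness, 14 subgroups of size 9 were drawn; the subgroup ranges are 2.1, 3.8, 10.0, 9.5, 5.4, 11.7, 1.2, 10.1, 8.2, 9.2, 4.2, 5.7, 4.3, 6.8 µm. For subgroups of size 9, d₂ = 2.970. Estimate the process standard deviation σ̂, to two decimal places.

R̄ = (2.1 + 3.8 + 10.0 + 9.5 + 5.4 + 11.7 + 1.2 + 10.1 + 8.2 + 9.2 + 4.2 + 5.7 + 4.3 + 6.8) / 14 = 6.5857
σ̂ = R̄ / d₂ = 6.5857 / 2.970 = 2.2174

2.22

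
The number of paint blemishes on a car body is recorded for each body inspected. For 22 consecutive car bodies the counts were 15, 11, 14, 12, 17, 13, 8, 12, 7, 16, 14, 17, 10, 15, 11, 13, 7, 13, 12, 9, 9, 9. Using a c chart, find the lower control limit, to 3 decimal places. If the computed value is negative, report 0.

c̄ = (15 + 11 + 14 + 12 + 17 + 13 + 8 + 12 + 7 + 16 + 14 + 17 + 10 + 15 + 11 + 13 + 7 + 13 + 12 + 9 + 9 + 9) / 22 = 264 / 22 = 12.0000
LCL = c̄ − 3√c̄ = 12.0000 − 3 × 3.4641 = 1.6077

1.608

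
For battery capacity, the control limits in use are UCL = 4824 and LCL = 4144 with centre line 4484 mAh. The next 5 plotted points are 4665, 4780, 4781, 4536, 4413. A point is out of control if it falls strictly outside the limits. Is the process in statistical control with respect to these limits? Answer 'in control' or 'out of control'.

in control

All 5 points lie within [4144, 4824].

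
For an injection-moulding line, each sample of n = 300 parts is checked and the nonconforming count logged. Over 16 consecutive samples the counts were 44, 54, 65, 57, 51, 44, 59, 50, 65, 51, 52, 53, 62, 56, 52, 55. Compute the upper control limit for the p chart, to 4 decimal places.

p̄ = Σdᵢ / (k·n) = 870 / (16 × 300) = 0.18125
UCL = p̄ + 3·√(p̄(1−p̄)/n) = 0.18125 + 3 × √(0.18125×0.81875/300) = 0.18125 + 3 × 0.02224 = 0.24797

0.2480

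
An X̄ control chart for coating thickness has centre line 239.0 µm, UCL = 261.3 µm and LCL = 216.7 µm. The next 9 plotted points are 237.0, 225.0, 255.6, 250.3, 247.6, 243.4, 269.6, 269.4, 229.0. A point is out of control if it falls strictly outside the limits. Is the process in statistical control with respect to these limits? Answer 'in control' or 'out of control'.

Compare each point to [216.7, 261.3]: sample 7 = 269.6 > UCL; sample 8 = 269.4 > UCL.

out of control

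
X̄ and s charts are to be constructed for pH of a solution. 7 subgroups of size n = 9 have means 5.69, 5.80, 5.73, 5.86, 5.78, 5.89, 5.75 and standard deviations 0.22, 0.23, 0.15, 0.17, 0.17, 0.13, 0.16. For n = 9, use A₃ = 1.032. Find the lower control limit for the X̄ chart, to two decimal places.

5.60

X̄̄ = (5.69 + 5.80 + 5.73 + 5.86 + 5.78 + 5.89 + 5.75) / 7 = 5.7857
s̄ = (0.22 + 0.23 + 0.15 + 0.17 + 0.17 + 0.13 + 0.16) / 7 = 0.1757
LCL = X̄̄ − A₃·s̄ = 5.7857 − 1.032 × 0.1757 = 5.6044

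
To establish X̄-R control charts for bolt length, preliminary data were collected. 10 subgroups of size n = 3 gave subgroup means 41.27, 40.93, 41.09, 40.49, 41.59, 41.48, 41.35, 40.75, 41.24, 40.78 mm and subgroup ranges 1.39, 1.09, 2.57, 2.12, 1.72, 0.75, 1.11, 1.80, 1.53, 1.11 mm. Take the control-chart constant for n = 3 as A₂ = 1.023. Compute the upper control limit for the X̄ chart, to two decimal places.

X̄̄ = (41.27 + 40.93 + 41.09 + 40.49 + 41.59 + 41.48 + 41.35 + 40.75 + 41.24 + 40.78) / 10 = 410.9700 / 10 = 41.0970
R̄ = (1.39 + 1.09 + 2.57 + 2.12 + 1.72 + 0.75 + 1.11 + 1.80 + 1.53 + 1.11) / 10 = 15.1900 / 10 = 1.5190
UCL = X̄̄ + A₂·R̄ = 41.0970 + 1.023 × 1.5190 = 42.6509

42.65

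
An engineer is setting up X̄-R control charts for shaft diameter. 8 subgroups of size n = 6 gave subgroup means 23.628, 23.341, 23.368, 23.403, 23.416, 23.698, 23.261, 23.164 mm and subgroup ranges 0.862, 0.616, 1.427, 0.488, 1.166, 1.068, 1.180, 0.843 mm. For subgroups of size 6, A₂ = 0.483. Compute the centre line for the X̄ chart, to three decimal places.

23.410

X̄̄ = (23.628 + 23.341 + 23.368 + 23.403 + 23.416 + 23.698 + 23.261 + 23.164) / 8 = 187.2790 / 8 = 23.4099
CL = X̄̄ = 23.4099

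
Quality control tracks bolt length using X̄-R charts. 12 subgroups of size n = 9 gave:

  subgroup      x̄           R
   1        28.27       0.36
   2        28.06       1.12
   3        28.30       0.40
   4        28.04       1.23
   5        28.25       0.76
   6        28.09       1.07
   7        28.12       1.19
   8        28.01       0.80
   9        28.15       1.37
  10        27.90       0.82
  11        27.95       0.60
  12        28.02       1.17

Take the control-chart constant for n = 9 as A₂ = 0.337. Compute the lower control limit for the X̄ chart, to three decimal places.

X̄̄ = (28.27 + 28.06 + 28.30 + 28.04 + 28.25 + 28.09 + 28.12 + 28.01 + 28.15 + 27.90 + 27.95 + 28.02) / 12 = 337.1600 / 12 = 28.0967
R̄ = (0.36 + 1.12 + 0.40 + 1.23 + 0.76 + 1.07 + 1.19 + 0.80 + 1.37 + 0.82 + 0.60 + 1.17) / 12 = 10.8900 / 12 = 0.9075
LCL = X̄̄ − A₂·R̄ = 28.0967 − 0.337 × 0.9075 = 27.7908

27.791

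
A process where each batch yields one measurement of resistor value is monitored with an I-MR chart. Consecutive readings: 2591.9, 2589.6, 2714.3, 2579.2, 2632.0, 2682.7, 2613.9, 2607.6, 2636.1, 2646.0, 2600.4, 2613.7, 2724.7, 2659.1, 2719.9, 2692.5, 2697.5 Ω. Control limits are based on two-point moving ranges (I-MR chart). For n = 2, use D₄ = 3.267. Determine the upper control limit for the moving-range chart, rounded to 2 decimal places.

164.94

Moving ranges: 2.3, 124.7, 135.1, 52.8, 50.7, 68.8, 6.3, 28.5, 9.9, 45.6, 13.3, 111.0, 65.6, 60.8, 27.4, 5.0; M̄R̄ = 807.8000 / 16 = 50.4875
UCL_MR = D₄·M̄R̄ = 3.267 × 50.4875 = 164.9427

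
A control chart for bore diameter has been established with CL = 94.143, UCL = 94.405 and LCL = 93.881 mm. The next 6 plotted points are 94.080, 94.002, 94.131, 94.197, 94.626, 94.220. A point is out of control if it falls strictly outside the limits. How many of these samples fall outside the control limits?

Compare each point to [93.881, 94.405]: sample 5 = 94.626 > UCL.

1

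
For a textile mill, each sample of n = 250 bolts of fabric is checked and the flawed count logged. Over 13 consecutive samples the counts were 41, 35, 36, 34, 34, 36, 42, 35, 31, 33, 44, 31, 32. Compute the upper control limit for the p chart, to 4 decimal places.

0.2091

p̄ = Σdᵢ / (k·n) = 464 / (13 × 250) = 0.14277
UCL = p̄ + 3·√(p̄(1−p̄)/n) = 0.14277 + 3 × √(0.14277×0.85723/250) = 0.14277 + 3 × 0.02213 = 0.20915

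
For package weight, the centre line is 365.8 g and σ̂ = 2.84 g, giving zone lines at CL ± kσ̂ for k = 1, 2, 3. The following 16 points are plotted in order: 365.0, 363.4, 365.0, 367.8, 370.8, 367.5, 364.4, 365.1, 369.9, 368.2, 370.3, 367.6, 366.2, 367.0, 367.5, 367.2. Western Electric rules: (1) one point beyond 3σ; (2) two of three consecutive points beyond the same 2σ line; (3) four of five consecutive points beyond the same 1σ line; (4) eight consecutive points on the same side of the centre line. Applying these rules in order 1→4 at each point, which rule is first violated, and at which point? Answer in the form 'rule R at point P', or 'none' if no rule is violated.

rule 4 at point 16

Zone of each point (C = within 1σ̂, B = 1σ̂–2σ̂, A = 2σ̂–3σ̂, * = beyond 3σ̂; sign = side of CL): 1:-C, 2:-C, 3:-C, 4:+C, 5:+B, 6:+C, 7:-C, 8:-C, 9:+B, 10:+C, 11:+B, 12:+C, 13:+C, 14:+C, 15:+C, 16:+C
Rule 4 (eight consecutive points on the same side of the centre line) is satisfied at point 16.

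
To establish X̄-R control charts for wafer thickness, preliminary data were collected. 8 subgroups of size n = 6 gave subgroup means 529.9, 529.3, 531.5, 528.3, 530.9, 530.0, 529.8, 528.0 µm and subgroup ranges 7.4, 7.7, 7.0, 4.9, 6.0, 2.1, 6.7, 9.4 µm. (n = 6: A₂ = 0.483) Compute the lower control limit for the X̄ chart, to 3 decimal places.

526.621

X̄̄ = (529.9 + 529.3 + 531.5 + 528.3 + 530.9 + 530.0 + 529.8 + 528.0) / 8 = 4237.7000 / 8 = 529.7125
R̄ = (7.4 + 7.7 + 7.0 + 4.9 + 6.0 + 2.1 + 6.7 + 9.4) / 8 = 51.2000 / 8 = 6.4000
LCL = X̄̄ − A₂·R̄ = 529.7125 − 0.483 × 6.4000 = 526.6213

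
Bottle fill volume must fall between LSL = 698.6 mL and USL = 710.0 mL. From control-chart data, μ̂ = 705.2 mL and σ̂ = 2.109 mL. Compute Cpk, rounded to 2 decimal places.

0.76

Cpu = (USL − μ̂) / (3σ̂) = (710.0 − 705.2) / (3 × 2.109) = 0.7587; Cpl = (μ̂ − LSL) / (3σ̂) = (705.2 − 698.6) / (3 × 2.109) = 1.0431; Cpk = min(Cpu, Cpl) = 0.7587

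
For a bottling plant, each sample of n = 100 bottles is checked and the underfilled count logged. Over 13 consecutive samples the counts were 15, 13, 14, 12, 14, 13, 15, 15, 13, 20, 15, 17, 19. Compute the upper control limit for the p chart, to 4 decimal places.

0.2571

p̄ = Σdᵢ / (k·n) = 195 / (13 × 100) = 0.15000
UCL = p̄ + 3·√(p̄(1−p̄)/n) = 0.15000 + 3 × √(0.15000×0.85000/100) = 0.15000 + 3 × 0.03571 = 0.25712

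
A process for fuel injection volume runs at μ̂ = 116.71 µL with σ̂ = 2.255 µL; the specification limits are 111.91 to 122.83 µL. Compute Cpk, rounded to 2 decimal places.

0.71

Cpu = (USL − μ̂) / (3σ̂) = (122.83 − 116.71) / (3 × 2.255) = 0.9047; Cpl = (μ̂ − LSL) / (3σ̂) = (116.71 − 111.91) / (3 × 2.255) = 0.7095; Cpk = min(Cpu, Cpl) = 0.7095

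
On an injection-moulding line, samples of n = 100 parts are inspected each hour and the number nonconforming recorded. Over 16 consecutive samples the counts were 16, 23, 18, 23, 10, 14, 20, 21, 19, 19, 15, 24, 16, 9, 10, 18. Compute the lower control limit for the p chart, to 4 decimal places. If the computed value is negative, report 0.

p̄ = Σdᵢ / (k·n) = 275 / (16 × 100) = 0.17188
LCL = p̄ − 3·√(p̄(1−p̄)/n) = 0.17188 − 3 × 0.03773 = 0.05869

0.0587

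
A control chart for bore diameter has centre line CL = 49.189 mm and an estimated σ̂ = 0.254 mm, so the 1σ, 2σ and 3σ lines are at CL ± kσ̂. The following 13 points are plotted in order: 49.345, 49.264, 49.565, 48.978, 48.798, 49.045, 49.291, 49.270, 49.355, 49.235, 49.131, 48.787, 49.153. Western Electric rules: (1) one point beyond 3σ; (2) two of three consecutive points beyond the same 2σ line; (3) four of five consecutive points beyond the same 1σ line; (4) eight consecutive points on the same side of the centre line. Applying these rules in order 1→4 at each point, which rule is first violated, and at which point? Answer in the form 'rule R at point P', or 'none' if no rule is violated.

Zone of each point (C = within 1σ̂, B = 1σ̂–2σ̂, A = 2σ̂–3σ̂, * = beyond 3σ̂; sign = side of CL): 1:+C, 2:+C, 3:+B, 4:-C, 5:-B, 6:-C, 7:+C, 8:+C, 9:+C, 10:+C, 11:-C, 12:-B, 13:-C
No rule fires across all 13 points.

none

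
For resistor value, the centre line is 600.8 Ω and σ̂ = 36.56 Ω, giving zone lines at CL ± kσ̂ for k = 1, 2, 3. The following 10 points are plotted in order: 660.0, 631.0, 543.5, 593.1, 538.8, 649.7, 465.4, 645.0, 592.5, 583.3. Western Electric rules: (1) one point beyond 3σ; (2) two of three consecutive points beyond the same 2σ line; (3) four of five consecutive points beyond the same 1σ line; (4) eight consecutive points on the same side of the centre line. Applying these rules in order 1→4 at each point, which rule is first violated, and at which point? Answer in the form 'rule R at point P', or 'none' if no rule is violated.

Zone of each point (C = within 1σ̂, B = 1σ̂–2σ̂, A = 2σ̂–3σ̂, * = beyond 3σ̂; sign = side of CL): 1:+B, 2:+C, 3:-B, 4:-C, 5:-B, 6:+B, 7:-*, 8:+B, 9:-C, 10:-C
Rule 1 (one point beyond the 3σ limits) is satisfied at point 7.

rule 1 at point 7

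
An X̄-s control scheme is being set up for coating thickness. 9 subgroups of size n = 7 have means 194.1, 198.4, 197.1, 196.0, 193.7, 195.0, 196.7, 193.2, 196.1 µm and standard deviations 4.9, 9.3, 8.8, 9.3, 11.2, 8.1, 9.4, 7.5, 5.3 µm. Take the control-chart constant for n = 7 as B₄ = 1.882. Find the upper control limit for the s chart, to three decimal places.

15.432

s̄ = (4.9 + 9.3 + 8.8 + 9.3 + 11.2 + 8.1 + 9.4 + 7.5 + 5.3) / 9 = 8.2000
UCL_s = B₄·s̄ = 1.882 × 8.2000 = 15.4324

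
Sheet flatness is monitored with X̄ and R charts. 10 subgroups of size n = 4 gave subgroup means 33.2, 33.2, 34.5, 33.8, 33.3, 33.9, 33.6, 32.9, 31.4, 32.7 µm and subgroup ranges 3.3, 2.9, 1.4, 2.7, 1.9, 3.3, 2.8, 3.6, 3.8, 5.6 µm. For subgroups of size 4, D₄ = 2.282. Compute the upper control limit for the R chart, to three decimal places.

R̄ = (3.3 + 2.9 + 1.4 + 2.7 + 1.9 + 3.3 + 2.8 + 3.6 + 3.8 + 5.6) / 10 = 31.3000 / 10 = 3.1300
UCL_R = D₄·R̄ = 2.282 × 3.1300 = 7.1427

7.143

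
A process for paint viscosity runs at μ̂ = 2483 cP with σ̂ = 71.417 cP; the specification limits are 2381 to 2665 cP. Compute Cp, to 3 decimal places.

0.663

Cp = (USL − LSL) / (6σ̂) = (2665 − 2381) / (6 × 71.417) = 284.0000 / 428.5020 = 0.6628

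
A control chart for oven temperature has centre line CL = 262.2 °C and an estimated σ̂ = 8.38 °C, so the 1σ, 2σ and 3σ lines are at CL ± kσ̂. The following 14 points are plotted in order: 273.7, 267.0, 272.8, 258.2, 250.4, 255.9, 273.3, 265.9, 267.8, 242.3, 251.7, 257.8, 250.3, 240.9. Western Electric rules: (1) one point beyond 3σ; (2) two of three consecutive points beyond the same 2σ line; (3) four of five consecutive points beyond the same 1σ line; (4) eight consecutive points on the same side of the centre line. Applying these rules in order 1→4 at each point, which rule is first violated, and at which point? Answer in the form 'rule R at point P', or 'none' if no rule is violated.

rule 3 at point 14

Zone of each point (C = within 1σ̂, B = 1σ̂–2σ̂, A = 2σ̂–3σ̂, * = beyond 3σ̂; sign = side of CL): 1:+B, 2:+C, 3:+B, 4:-C, 5:-B, 6:-C, 7:+B, 8:+C, 9:+C, 10:-A, 11:-B, 12:-C, 13:-B, 14:-A
Rule 3 (four of five consecutive points beyond the same 1σ limit) is satisfied at point 14.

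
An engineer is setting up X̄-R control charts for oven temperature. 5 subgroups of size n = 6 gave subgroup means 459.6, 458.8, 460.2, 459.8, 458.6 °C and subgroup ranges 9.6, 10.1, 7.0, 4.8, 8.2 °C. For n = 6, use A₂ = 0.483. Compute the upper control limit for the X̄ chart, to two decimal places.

463.24

X̄̄ = (459.6 + 458.8 + 460.2 + 459.8 + 458.6) / 5 = 2297.0000 / 5 = 459.4000
R̄ = (9.6 + 10.1 + 7.0 + 4.8 + 8.2) / 5 = 39.7000 / 5 = 7.9400
UCL = X̄̄ + A₂·R̄ = 459.4000 + 0.483 × 7.9400 = 463.2350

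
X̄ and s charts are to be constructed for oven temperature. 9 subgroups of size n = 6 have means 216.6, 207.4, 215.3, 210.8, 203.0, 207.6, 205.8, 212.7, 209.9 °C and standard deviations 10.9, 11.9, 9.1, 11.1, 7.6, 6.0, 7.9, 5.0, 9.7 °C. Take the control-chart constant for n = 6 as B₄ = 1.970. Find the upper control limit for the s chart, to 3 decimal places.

17.336

s̄ = (10.9 + 11.9 + 9.1 + 11.1 + 7.6 + 6.0 + 7.9 + 5.0 + 9.7) / 9 = 8.8000
UCL_s = B₄·s̄ = 1.970 × 8.8000 = 17.3360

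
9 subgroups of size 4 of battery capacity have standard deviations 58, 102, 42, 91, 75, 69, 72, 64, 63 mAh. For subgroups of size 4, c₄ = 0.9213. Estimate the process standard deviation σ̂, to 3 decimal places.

s̄ = (58 + 102 + 42 + 91 + 75 + 69 + 72 + 64 + 63) / 9 = 70.6667
σ̂ = s̄ / c₄ = 70.6667 / 0.9213 = 76.7032

76.703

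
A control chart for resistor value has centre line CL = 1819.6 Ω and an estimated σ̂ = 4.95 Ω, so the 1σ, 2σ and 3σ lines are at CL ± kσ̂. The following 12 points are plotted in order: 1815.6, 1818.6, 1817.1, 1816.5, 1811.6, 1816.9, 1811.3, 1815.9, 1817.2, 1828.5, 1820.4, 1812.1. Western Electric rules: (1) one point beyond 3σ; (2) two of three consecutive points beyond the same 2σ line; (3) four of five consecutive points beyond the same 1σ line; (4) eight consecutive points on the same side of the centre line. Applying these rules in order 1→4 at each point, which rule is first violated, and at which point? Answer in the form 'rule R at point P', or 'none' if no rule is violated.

rule 4 at point 8

Zone of each point (C = within 1σ̂, B = 1σ̂–2σ̂, A = 2σ̂–3σ̂, * = beyond 3σ̂; sign = side of CL): 1:-C, 2:-C, 3:-C, 4:-C, 5:-B, 6:-C, 7:-B, 8:-C, 9:-C, 10:+B, 11:+C, 12:-B
Rule 4 (eight consecutive points on the same side of the centre line) is satisfied at point 8.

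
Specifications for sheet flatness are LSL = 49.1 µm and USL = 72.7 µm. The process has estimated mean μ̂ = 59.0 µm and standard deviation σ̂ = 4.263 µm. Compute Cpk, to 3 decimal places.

Cpu = (USL − μ̂) / (3σ̂) = (72.7 − 59.0) / (3 × 4.263) = 1.0712; Cpl = (μ̂ − LSL) / (3σ̂) = (59.0 − 49.1) / (3 × 4.263) = 0.7741; Cpk = min(Cpu, Cpl) = 0.7741

0.774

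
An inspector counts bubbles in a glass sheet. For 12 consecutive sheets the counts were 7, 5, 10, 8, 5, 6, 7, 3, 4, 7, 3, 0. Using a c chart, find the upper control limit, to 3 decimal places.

c̄ = (7 + 5 + 10 + 8 + 5 + 6 + 7 + 3 + 4 + 7 + 3 + 0) / 12 = 65 / 12 = 5.4167
UCL = c̄ + 3√c̄ = 5.4167 + 3 × √5.4167 = 5.4167 + 3 × 2.3274 = 12.3988

12.399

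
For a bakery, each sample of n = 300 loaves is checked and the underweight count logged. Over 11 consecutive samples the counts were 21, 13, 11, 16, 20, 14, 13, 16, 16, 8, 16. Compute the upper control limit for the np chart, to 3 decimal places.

p̄ = Σdᵢ / (k·n) = 164 / (11 × 300) = 0.04970
UCL = np̄ + 3·√(np̄(1−p̄)) = 14.9091 + 3 × √(14.9091×0.95030) = 14.9091 + 3 × 3.7641 = 26.2013

26.201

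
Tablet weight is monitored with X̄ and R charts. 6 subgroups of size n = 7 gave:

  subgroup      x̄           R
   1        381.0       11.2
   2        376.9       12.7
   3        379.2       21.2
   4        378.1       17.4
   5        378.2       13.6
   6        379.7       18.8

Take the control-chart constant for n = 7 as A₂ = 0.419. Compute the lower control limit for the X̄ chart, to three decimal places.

X̄̄ = (381.0 + 376.9 + 379.2 + 378.1 + 378.2 + 379.7) / 6 = 2273.1000 / 6 = 378.8500
R̄ = (11.2 + 12.7 + 21.2 + 17.4 + 13.6 + 18.8) / 6 = 94.9000 / 6 = 15.8167
LCL = X̄̄ − A₂·R̄ = 378.8500 − 0.419 × 15.8167 = 372.2228

372.223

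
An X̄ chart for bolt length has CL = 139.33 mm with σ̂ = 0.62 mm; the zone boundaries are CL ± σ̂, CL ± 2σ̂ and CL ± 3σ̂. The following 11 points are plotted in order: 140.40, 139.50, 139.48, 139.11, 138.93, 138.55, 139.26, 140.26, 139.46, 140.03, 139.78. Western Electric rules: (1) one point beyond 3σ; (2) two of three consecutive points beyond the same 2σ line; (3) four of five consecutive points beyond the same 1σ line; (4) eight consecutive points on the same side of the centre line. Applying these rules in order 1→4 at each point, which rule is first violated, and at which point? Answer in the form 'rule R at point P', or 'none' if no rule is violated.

none

Zone of each point (C = within 1σ̂, B = 1σ̂–2σ̂, A = 2σ̂–3σ̂, * = beyond 3σ̂; sign = side of CL): 1:+B, 2:+C, 3:+C, 4:-C, 5:-C, 6:-B, 7:-C, 8:+B, 9:+C, 10:+B, 11:+C
No rule fires across all 11 points.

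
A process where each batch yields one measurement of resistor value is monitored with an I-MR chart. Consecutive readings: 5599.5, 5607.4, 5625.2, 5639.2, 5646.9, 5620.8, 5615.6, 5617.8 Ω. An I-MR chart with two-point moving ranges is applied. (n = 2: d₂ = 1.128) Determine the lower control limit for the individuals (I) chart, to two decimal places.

X̄ = (5599.5 + 5607.4 + 5625.2 + 5639.2 + 5646.9 + 5620.8 + 5615.6 + 5617.8) / 8 = 5621.5500
Moving ranges: 7.9, 17.8, 14.0, 7.7, 26.1, 5.2, 2.2; M̄R̄ = 80.9000 / 7 = 11.5571
LCL = X̄ − 3·M̄R̄/d₂ = 5621.5500 − 3 × 11.5571 / 1.128 = 5590.8129

5590.81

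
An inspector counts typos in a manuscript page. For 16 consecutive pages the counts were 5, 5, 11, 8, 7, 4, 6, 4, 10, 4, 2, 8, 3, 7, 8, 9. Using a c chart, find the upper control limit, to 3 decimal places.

13.850

c̄ = (5 + 5 + 11 + 8 + 7 + 4 + 6 + 4 + 10 + 4 + 2 + 8 + 3 + 7 + 8 + 9) / 16 = 101 / 16 = 6.3125
UCL = c̄ + 3√c̄ = 6.3125 + 3 × √6.3125 = 6.3125 + 3 × 2.5125 = 13.8499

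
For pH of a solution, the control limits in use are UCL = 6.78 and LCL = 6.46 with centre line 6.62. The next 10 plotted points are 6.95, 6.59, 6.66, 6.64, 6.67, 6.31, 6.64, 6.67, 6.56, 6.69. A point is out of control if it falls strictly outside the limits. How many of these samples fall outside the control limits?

2

Compare each point to [6.46, 6.78]: sample 1 = 6.95 > UCL; sample 6 = 6.31 < LCL.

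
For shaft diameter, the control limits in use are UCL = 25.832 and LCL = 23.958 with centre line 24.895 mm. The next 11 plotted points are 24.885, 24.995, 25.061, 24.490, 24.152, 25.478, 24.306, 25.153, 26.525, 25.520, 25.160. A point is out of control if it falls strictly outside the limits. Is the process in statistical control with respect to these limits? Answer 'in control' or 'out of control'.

Compare each point to [23.958, 25.832]: sample 9 = 26.525 > UCL.

out of control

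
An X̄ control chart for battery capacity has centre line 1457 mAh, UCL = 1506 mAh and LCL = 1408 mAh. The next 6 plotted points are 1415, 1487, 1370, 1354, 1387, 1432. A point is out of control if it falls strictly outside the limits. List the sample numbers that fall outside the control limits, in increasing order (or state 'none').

Compare each point to [1408, 1506]: sample 3 = 1370 < LCL; sample 4 = 1354 < LCL; sample 5 = 1387 < LCL.

3, 4, 5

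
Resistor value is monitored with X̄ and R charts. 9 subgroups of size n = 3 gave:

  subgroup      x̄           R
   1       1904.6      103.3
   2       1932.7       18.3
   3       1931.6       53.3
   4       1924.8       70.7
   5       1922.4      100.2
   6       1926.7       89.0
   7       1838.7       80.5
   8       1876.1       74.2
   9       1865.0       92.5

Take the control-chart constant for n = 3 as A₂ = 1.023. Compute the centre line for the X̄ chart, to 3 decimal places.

1902.511

X̄̄ = (1904.6 + 1932.7 + 1931.6 + 1924.8 + 1922.4 + 1926.7 + 1838.7 + 1876.1 + 1865.0) / 9 = 17122.6000 / 9 = 1902.5111
CL = X̄̄ = 1902.5111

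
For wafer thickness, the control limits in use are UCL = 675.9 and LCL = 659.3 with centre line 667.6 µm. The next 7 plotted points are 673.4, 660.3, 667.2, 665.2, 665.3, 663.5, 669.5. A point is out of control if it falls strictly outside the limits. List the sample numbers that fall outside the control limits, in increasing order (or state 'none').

All 7 points lie within [659.3, 675.9].

none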